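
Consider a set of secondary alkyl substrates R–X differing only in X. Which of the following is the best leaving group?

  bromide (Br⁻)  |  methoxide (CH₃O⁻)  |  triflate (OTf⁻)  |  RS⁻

A good leaving group is a weak base: the lower the pKₐ of its conjugate acid, the more readily it departs.
triflate (OTf⁻): pKₐ(CF₃SO₃H (triflic acid)) ≈ -14
bromide (Br⁻): pKₐ(HBr) ≈ -9
RS⁻: pKₐ(RSH (a thiol)) ≈ 10.5
methoxide (CH₃O⁻): pKₐ(CH₃OH) ≈ 15.5

triflate (OTf⁻)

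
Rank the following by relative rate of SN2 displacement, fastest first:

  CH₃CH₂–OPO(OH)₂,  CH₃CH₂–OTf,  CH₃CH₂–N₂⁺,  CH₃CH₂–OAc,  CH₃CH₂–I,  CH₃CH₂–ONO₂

CH₃CH₂–N₂⁺ > CH₃CH₂–OTf > CH₃CH₂–I > CH₃CH₂–ONO₂ > CH₃CH₂–OPO(OH)₂ > CH₃CH₂–OAc

With the same alkyl group throughout, only the leaving group differentiates the rates.
Leaving-group ability tracks the stability of the departed species; conjugate-acid pKₐ is the usual yardstick (lower pKₐ → better LG).
CH₃CH₂–N₂⁺ loses N₂: no meaningful conjugate acid; N₂ departs as an exceptionally stable neutral molecule
CH₃CH₂–OTf loses OTf⁻: pKₐ(CF₃SO₃H (triflic acid)) ≈ -14
CH₃CH₂–I loses I⁻: pKₐ(HI) ≈ -10
CH₃CH₂–ONO₂ loses NO₃⁻: pKₐ(HNO₃) ≈ -1.3
CH₃CH₂–OPO(OH)₂ loses H₂PO₄⁻: pKₐ(H₃PO₄) ≈ 2.1
CH₃CH₂–OAc loses AcO⁻: pKₐ(CH₃COOH) ≈ 4.8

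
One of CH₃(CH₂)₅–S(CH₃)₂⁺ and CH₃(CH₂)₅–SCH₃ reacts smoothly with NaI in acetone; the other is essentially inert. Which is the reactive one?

CH₃(CH₂)₅–S(CH₃)₂⁺

From CH₃(CH₂)₅–SCH₃ the departing group would be RS⁻ (pKₐ(RSH (a thiol)) ≈ 10.5). Moderately basic; rarely leaves without activation.
From CH₃(CH₂)₅–S(CH₃)₂⁺ the leaving group is SR'₂ (pKₐ(R'₂SH⁺) ≈ -7). Neutral; leaves from a sulfonium salt (R–SR'₂⁺).
(In practice CH₃(CH₂)₅–S(CH₃)₂⁺ is made from CH₃(CH₂)₅–SCH₃ by S-methylation with CH₃I, allowing neutral dimethyl sulfide, rather than methanethiolate, to depart.)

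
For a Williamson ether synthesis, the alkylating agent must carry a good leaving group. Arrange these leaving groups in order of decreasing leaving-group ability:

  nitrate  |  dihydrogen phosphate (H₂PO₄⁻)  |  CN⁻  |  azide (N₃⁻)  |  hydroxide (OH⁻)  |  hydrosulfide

nitrate > dihydrogen phosphate (H₂PO₄⁻) > azide (N₃⁻) > hydrosulfide > CN⁻ > hydroxide (OH⁻)

nitrate: pKₐ(HNO₃) ≈ -1.3 — resonance-delocalised over three oxygens
dihydrogen phosphate (H₂PO₄⁻): pKₐ(H₃PO₄) ≈ 2.1 — moderate base; biological leaving group after further activation
azide (N₃⁻): pKₐ(HN₃) ≈ 4.7
hydrosulfide: pKₐ(H₂S) ≈ 7 — larger and more polarisable than the oxygen analogue
CN⁻: pKₐ(HCN) ≈ 9.2 — sp carbon stabilises the charge somewhat, but still a poor LG
hydroxide (OH⁻): pKₐ(H₂O) ≈ 15.7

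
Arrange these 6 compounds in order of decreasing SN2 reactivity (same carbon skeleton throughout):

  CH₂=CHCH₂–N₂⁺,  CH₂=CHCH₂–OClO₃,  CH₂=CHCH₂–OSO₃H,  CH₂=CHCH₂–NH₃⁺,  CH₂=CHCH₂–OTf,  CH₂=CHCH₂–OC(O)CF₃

CH₂=CHCH₂–N₂⁺ > CH₂=CHCH₂–OTf > CH₂=CHCH₂–OClO₃ > CH₂=CHCH₂–OSO₃H > CH₂=CHCH₂–OC(O)CF₃ > CH₂=CHCH₂–NH₃⁺

Same R in every case — rank the leaving groups.
Leaving-group ability tracks the stability of the departed species; conjugate-acid pKₐ is the usual yardstick (lower pKₐ → better LG).
CH₂=CHCH₂–N₂⁺ loses N₂: no meaningful conjugate acid; N₂ departs as an exceptionally stable neutral molecule
CH₂=CHCH₂–OTf loses OTf⁻: pKₐ(CF₃SO₃H (triflic acid)) ≈ -14
CH₂=CHCH₂–OClO₃ loses ClO₄⁻: pKₐ(HClO₄) ≈ -10
CH₂=CHCH₂–OSO₃H loses HSO₄⁻: pKₐ(H₂SO₄) ≈ -3
CH₂=CHCH₂–OC(O)CF₃ loses CF₃COO⁻: pKₐ(CF₃COOH) ≈ 0.2
CH₂=CHCH₂–NH₃⁺ loses NH₃: pKₐ(NH₄⁺) ≈ 9.2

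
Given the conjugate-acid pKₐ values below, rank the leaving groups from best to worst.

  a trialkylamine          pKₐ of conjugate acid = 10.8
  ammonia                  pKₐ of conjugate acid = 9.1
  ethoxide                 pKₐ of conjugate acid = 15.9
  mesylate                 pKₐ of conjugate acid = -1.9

mesylate > ammonia > a trialkylamine > ethoxide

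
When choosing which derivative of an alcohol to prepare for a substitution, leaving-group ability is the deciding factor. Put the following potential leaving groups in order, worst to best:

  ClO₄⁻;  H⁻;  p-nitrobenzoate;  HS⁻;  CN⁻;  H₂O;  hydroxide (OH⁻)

H⁻ < hydroxide (OH⁻) < CN⁻ < HS⁻ < p-nitrobenzoate < H₂O < ClO₄⁻

ClO₄⁻: pKₐ(HClO₄) ≈ -10
H₂O: pKₐ(H₃O⁺) ≈ -1.7 — neutral; leaves from a protonated alcohol (R–OH₂⁺)
p-nitrobenzoate: pKₐ(p-nitrobenzoic acid) ≈ 3.4 — electron-withdrawing nitro group stabilises the carboxylate
HS⁻: pKₐ(H₂S) ≈ 7 — larger and more polarisable than the oxygen analogue
CN⁻: pKₐ(HCN) ≈ 9.2 — sp carbon stabilises the charge somewhat, but still a poor LG
hydroxide (OH⁻): pKₐ(H₂O) ≈ 15.7 — strong base; essentially never leaves without prior activation
H⁻: pKₐ(H₂) ≈ 36
The question asks for worst first, so the sequence is read in increasing leaving-group ability.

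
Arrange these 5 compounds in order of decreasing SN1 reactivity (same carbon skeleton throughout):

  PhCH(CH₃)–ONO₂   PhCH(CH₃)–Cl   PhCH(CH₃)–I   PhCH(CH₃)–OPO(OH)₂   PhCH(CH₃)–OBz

PhCH(CH₃)–I > PhCH(CH₃)–Cl > PhCH(CH₃)–ONO₂ > PhCH(CH₃)–OPO(OH)₂ > PhCH(CH₃)–OBz

The skeletons are identical, so relative rate is governed entirely by leaving-group ability.
Rank by basicity of the departing species: weakest base leaves most easily.
PhCH(CH₃)–I loses I⁻: pKₐ(HI) ≈ -10
PhCH(CH₃)–Cl loses Cl⁻: pKₐ(HCl) ≈ -7
PhCH(CH₃)–ONO₂ loses NO₃⁻: pKₐ(HNO₃) ≈ -1.3
PhCH(CH₃)–OPO(OH)₂ loses H₂PO₄⁻: pKₐ(H₃PO₄) ≈ 2.1
PhCH(CH₃)–OBz loses PhCOO⁻: pKₐ(C₆H₅COOH) ≈ 4.2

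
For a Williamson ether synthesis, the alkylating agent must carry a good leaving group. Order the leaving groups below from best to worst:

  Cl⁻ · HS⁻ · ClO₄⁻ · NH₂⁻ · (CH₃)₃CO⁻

A good leaving group is a weak base: the lower the pKₐ of its conjugate acid, the more readily it departs.
ClO₄⁻: pKₐ(HClO₄) ≈ -10
Cl⁻: pKₐ(HCl) ≈ -7
HS⁻: pKₐ(H₂S) ≈ 7
(CH₃)₃CO⁻: pKₐ(t-BuOH) ≈ 18
NH₂⁻: pKₐ(NH₃) ≈ 38

ClO₄⁻ > Cl⁻ > HS⁻ > (CH₃)₃CO⁻ > NH₂⁻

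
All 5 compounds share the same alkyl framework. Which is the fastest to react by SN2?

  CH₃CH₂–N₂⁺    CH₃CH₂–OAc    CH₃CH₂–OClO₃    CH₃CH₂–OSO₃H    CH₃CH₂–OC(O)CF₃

Same R in every case — rank the leaving groups.
A good leaving group is a weak base: the lower the pKₐ of its conjugate acid, the more readily it departs.
CH₃CH₂–N₂⁺ loses N₂: no meaningful conjugate acid; N₂ departs as an exceptionally stable neutral molecule
CH₃CH₂–OClO₃ loses ClO₄⁻: pKₐ(HClO₄) ≈ -10
CH₃CH₂–OSO₃H loses HSO₄⁻: pKₐ(H₂SO₄) ≈ -3
CH₃CH₂–OC(O)CF₃ loses CF₃COO⁻: pKₐ(CF₃COOH) ≈ 0.2
CH₃CH₂–OAc loses AcO⁻: pKₐ(CH₃COOH) ≈ 4.8

CH₃CH₂–N₂⁺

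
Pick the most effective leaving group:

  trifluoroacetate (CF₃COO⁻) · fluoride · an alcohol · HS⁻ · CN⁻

an alcohol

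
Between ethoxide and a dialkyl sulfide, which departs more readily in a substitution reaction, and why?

a dialkyl sulfide is the better leaving group.
pKₐ(R'₂SH⁺) ≈ -7 versus pKₐ(CH₃CH₂OH) ≈ 16: a dialkyl sulfide is the much weaker base.
Neutral; leaves from a sulfonium salt (R–SR'₂⁺).

a dialkyl sulfide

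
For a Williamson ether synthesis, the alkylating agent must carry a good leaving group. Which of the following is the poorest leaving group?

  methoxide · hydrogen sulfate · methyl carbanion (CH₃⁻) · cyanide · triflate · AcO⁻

triflate: pKₐ(CF₃SO₃H (triflic acid)) ≈ -14
hydrogen sulfate: pKₐ(H₂SO₄) ≈ -3
AcO⁻: pKₐ(CH₃COOH) ≈ 4.8
cyanide: pKₐ(HCN) ≈ 9.2
methoxide: pKₐ(CH₃OH) ≈ 15.5
methyl carbanion (CH₃⁻): pKₐ(CH₄) ≈ 48

methyl carbanion (CH₃⁻)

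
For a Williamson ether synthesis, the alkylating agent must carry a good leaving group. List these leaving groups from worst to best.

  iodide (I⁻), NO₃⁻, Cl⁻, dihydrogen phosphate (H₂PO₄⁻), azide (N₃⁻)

azide (N₃⁻) < dihydrogen phosphate (H₂PO₄⁻) < NO₃⁻ < Cl⁻ < iodide (I⁻)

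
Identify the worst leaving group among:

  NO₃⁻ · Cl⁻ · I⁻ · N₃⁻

N₃⁻

I⁻: pKₐ(HI) ≈ -10
Cl⁻: pKₐ(HCl) ≈ -7
NO₃⁻: pKₐ(HNO₃) ≈ -1.3
N₃⁻: pKₐ(HN₃) ≈ 4.7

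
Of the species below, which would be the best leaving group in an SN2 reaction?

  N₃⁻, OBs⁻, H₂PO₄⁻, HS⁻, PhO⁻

OBs⁻

A good leaving group is a weak base: the lower the pKₐ of its conjugate acid, the more readily it departs.
OBs⁻: pKₐ(p-BrC₆H₄SO₃H) ≈ -2.8
H₂PO₄⁻: pKₐ(H₃PO₄) ≈ 2.1
N₃⁻: pKₐ(HN₃) ≈ 4.7
HS⁻: pKₐ(H₂S) ≈ 7
PhO⁻: pKₐ(C₆H₅OH (phenol)) ≈ 10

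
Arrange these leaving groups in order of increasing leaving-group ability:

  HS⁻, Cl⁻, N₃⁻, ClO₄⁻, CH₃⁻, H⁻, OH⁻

The more stable X⁻ (or X) is on its own — i.e. the weaker a base it is — the better a leaving group it makes.
ClO₄⁻: pKₐ(HClO₄) ≈ -10
Cl⁻: pKₐ(HCl) ≈ -7
N₃⁻: pKₐ(HN₃) ≈ 4.7
HS⁻: pKₐ(H₂S) ≈ 7
OH⁻: pKₐ(H₂O) ≈ 15.7
H⁻: pKₐ(H₂) ≈ 36
CH₃⁻: pKₐ(CH₄) ≈ 48
Listed from poorest to best leaving group as asked.

CH₃⁻ < H⁻ < OH⁻ < HS⁻ < N₃⁻ < Cl⁻ < ClO₄⁻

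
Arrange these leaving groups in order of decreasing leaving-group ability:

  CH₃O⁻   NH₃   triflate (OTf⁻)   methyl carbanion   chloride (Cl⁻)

triflate (OTf⁻) > chloride (Cl⁻) > NH₃ > CH₃O⁻ > methyl carbanion

triflate (OTf⁻): pKₐ(CF₃SO₃H (triflic acid)) ≈ -14 — charge spread over three oxygens and a CF₃ group; the premier leaving group in synthesis
chloride (Cl⁻): pKₐ(HCl) ≈ -7
NH₃: pKₐ(NH₄⁺) ≈ 9.2 — neutral but moderately basic; leaves from R–NH₃⁺
CH₃O⁻: pKₐ(CH₃OH) ≈ 15.5 — strong base; alkoxides do not leave unassisted
methyl carbanion: pKₐ(CH₄) ≈ 48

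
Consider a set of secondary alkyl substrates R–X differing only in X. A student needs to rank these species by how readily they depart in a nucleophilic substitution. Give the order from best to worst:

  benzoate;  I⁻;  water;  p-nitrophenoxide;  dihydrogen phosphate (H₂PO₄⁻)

Rank by basicity of the departing species: weakest base leaves most easily.
I⁻: pKₐ(HI) ≈ -10 — large, highly polarisable; very weak base
water: pKₐ(H₃O⁺) ≈ -1.7 — neutral; leaves from a protonated alcohol (R–OH₂⁺)
dihydrogen phosphate (H₂PO₄⁻): pKₐ(H₃PO₄) ≈ 2.1 — moderate base; biological leaving group after further activation
benzoate: pKₐ(C₆H₅COOH) ≈ 4.2
p-nitrophenoxide: pKₐ(p-nitrophenol) ≈ 7.2 — nitro group delocalises the charge; the classic chromogenic LG

I⁻ > water > dihydrogen phosphate (H₂PO₄⁻) > benzoate > p-nitrophenoxide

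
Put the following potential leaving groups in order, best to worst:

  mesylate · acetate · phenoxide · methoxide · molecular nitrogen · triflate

A good leaving group is a weak base: the lower the pKₐ of its conjugate acid, the more readily it departs.
molecular nitrogen: no meaningful conjugate acid; N₂ departs as an exceptionally stable neutral molecule
triflate: pKₐ(CF₃SO₃H (triflic acid)) ≈ -14
mesylate: pKₐ(CH₃SO₃H (MsOH)) ≈ -1.9 — resonance-delocalised alkanesulfonate
acetate: pKₐ(CH₃COOH) ≈ 4.8 — resonance-stabilised but still a weak base
phenoxide: pKₐ(C₆H₅OH (phenol)) ≈ 10 — resonance into the ring helps, but still a poor LG
methoxide: pKₐ(CH₃OH) ≈ 15.5

molecular nitrogen > triflate > mesylate > acetate > phenoxide > methoxide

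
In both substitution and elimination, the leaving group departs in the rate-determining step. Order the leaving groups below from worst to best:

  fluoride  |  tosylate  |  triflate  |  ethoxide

ethoxide < fluoride < tosylate < triflate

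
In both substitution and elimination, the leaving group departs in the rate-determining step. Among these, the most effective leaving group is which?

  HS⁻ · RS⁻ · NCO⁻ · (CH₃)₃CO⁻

Leaving-group ability tracks the stability of the departed species; conjugate-acid pKₐ is the usual yardstick (lower pKₐ → better LG).
NCO⁻: pKₐ(HOCN) ≈ 3.5
HS⁻: pKₐ(H₂S) ≈ 7
RS⁻: pKₐ(RSH (a thiol)) ≈ 10.5
(CH₃)₃CO⁻: pKₐ(t-BuOH) ≈ 18

NCO⁻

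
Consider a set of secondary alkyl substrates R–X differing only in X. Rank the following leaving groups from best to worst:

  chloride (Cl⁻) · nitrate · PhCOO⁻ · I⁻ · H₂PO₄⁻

I⁻: pKₐ(HI) ≈ -10
chloride (Cl⁻): pKₐ(HCl) ≈ -7 — moderately weak base
nitrate: pKₐ(HNO₃) ≈ -1.3
H₂PO₄⁻: pKₐ(H₃PO₄) ≈ 2.1 — moderate base; biological leaving group after further activation
PhCOO⁻: pKₐ(C₆H₅COOH) ≈ 4.2

I⁻ > chloride (Cl⁻) > nitrate > H₂PO₄⁻ > PhCOO⁻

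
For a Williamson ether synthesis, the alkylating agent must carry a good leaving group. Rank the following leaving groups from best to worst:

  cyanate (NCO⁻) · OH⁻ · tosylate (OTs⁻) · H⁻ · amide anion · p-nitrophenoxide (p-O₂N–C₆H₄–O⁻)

tosylate (OTs⁻) > cyanate (NCO⁻) > p-nitrophenoxide (p-O₂N–C₆H₄–O⁻) > OH⁻ > H⁻ > amide anion

A good leaving group is a weak base: the lower the pKₐ of its conjugate acid, the more readily it departs.
tosylate (OTs⁻): pKₐ(p-CH₃C₆H₄SO₃H (TsOH)) ≈ -2.8
cyanate (NCO⁻): pKₐ(HOCN) ≈ 3.5
p-nitrophenoxide (p-O₂N–C₆H₄–O⁻): pKₐ(p-nitrophenol) ≈ 7.2
OH⁻: pKₐ(H₂O) ≈ 15.7
H⁻: pKₐ(H₂) ≈ 36
amide anion: pKₐ(NH₃) ≈ 38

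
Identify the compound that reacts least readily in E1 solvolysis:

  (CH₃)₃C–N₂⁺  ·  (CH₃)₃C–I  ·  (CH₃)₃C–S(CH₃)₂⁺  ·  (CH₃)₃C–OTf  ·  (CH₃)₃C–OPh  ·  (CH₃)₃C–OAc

(CH₃)₃C–OPh

Identical carbon frameworks mean the comparison reduces to leaving-group quality.
Leaving-group ability tracks the stability of the departed species; conjugate-acid pKₐ is the usual yardstick (lower pKₐ → better LG).
(CH₃)₃C–N₂⁺ loses N₂: no meaningful conjugate acid; N₂ departs as an exceptionally stable neutral molecule
(CH₃)₃C–OTf loses OTf⁻: pKₐ(CF₃SO₃H (triflic acid)) ≈ -14
(CH₃)₃C–I loses I⁻: pKₐ(HI) ≈ -10
(CH₃)₃C–S(CH₃)₂⁺ loses SR'₂: pKₐ(R'₂SH⁺) ≈ -7
(CH₃)₃C–OAc loses AcO⁻: pKₐ(CH₃COOH) ≈ 4.8
(CH₃)₃C–OPh loses PhO⁻: pKₐ(C₆H₅OH (phenol)) ≈ 10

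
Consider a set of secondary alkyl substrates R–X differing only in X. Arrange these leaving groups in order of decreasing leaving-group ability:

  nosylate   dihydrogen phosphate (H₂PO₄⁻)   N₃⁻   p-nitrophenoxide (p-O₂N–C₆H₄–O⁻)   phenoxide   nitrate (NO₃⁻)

nosylate > nitrate (NO₃⁻) > dihydrogen phosphate (H₂PO₄⁻) > N₃⁻ > p-nitrophenoxide (p-O₂N–C₆H₄–O⁻) > phenoxide

The more stable X⁻ (or X) is on its own — i.e. the weaker a base it is — the better a leaving group it makes.
nosylate: pKₐ(p-O₂NC₆H₄SO₃H) ≈ -3.5 — p-nitro group further stabilises the sulfonate
nitrate (NO₃⁻): pKₐ(HNO₃) ≈ -1.3 — resonance-delocalised over three oxygens
dihydrogen phosphate (H₂PO₄⁻): pKₐ(H₃PO₄) ≈ 2.1
N₃⁻: pKₐ(HN₃) ≈ 4.7
p-nitrophenoxide (p-O₂N–C₆H₄–O⁻): pKₐ(p-nitrophenol) ≈ 7.2 — nitro group delocalises the charge; the classic chromogenic LG
phenoxide: pKₐ(C₆H₅OH (phenol)) ≈ 10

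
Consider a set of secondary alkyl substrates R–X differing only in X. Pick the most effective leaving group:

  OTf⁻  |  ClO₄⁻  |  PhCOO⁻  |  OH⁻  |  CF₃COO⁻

OTf⁻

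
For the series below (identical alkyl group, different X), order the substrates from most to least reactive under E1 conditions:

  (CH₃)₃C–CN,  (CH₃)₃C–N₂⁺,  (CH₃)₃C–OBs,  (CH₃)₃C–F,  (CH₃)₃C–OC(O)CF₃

(CH₃)₃C–N₂⁺ > (CH₃)₃C–OBs > (CH₃)₃C–OC(O)CF₃ > (CH₃)₃C–F > (CH₃)₃C–CN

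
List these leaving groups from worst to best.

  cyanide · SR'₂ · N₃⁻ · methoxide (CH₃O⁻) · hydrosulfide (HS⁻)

Rank by basicity of the departing species: weakest base leaves most easily.
SR'₂: pKₐ(R'₂SH⁺) ≈ -7
N₃⁻: pKₐ(HN₃) ≈ 4.7
hydrosulfide (HS⁻): pKₐ(H₂S) ≈ 7
cyanide: pKₐ(HCN) ≈ 9.2
methoxide (CH₃O⁻): pKₐ(CH₃OH) ≈ 15.5
Reversing gives the worst-to-best order requested.

methoxide (CH₃O⁻) < cyanide < hydrosulfide (HS⁻) < N₃⁻ < SR'₂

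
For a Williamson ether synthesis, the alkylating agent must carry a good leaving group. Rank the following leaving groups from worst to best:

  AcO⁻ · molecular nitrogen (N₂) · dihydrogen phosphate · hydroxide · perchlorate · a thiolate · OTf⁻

A good leaving group is a weak base: the lower the pKₐ of its conjugate acid, the more readily it departs.
molecular nitrogen (N₂): no meaningful conjugate acid; N₂ departs as an exceptionally stable neutral molecule
OTf⁻: pKₐ(CF₃SO₃H (triflic acid)) ≈ -14
perchlorate: pKₐ(HClO₄) ≈ -10
dihydrogen phosphate: pKₐ(H₃PO₄) ≈ 2.1
AcO⁻: pKₐ(CH₃COOH) ≈ 4.8
a thiolate: pKₐ(RSH (a thiol)) ≈ 10.5
hydroxide: pKₐ(H₂O) ≈ 15.7
Reversing gives the worst-to-best order requested.

hydroxide < a thiolate < AcO⁻ < dihydrogen phosphate < perchlorate < OTf⁻ < molecular nitrogen (N₂)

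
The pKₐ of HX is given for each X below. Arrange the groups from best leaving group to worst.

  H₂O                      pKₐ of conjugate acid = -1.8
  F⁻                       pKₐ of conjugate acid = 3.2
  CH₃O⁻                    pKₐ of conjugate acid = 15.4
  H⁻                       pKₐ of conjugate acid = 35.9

Lower conjugate-acid pKₐ ⇒ weaker base ⇒ better leaving group.
Sorting by the given values: H₂O (-1.8), F⁻ (3.2), CH₃O⁻ (15.4), H⁻ (35.9).

H₂O > F⁻ > CH₃O⁻ > H⁻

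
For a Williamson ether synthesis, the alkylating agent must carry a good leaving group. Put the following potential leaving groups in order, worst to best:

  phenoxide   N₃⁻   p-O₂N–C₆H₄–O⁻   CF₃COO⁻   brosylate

phenoxide < p-O₂N–C₆H₄–O⁻ < N₃⁻ < CF₃COO⁻ < brosylate

The more stable X⁻ (or X) is on its own — i.e. the weaker a base it is — the better a leaving group it makes.
brosylate: pKₐ(p-BrC₆H₄SO₃H) ≈ -2.8
CF₃COO⁻: pKₐ(CF₃COOH) ≈ 0.2 — strongly electron-withdrawing CF₃ stabilises the carboxylate
N₃⁻: pKₐ(HN₃) ≈ 4.7 — linear, resonance-stabilised
p-O₂N–C₆H₄–O⁻: pKₐ(p-nitrophenol) ≈ 7.2 — nitro group delocalises the charge; the classic chromogenic LG
phenoxide: pKₐ(C₆H₅OH (phenol)) ≈ 10 — resonance into the ring helps, but still a poor LG
Reversing gives the worst-to-best order requested.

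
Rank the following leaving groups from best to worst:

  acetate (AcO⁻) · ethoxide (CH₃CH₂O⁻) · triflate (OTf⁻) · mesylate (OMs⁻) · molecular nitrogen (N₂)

molecular nitrogen (N₂) > triflate (OTf⁻) > mesylate (OMs⁻) > acetate (AcO⁻) > ethoxide (CH₃CH₂O⁻)

Leaving-group ability tracks the stability of the departed species; conjugate-acid pKₐ is the usual yardstick (lower pKₐ → better LG).
molecular nitrogen (N₂): no meaningful conjugate acid; N₂ departs as an exceptionally stable neutral molecule
triflate (OTf⁻): pKₐ(CF₃SO₃H (triflic acid)) ≈ -14 — charge spread over three oxygens and a CF₃ group; the premier leaving group in synthesis
mesylate (OMs⁻): pKₐ(CH₃SO₃H (MsOH)) ≈ -1.9
acetate (AcO⁻): pKₐ(CH₃COOH) ≈ 4.8 — resonance-stabilised but still a weak base
ethoxide (CH₃CH₂O⁻): pKₐ(CH₃CH₂OH) ≈ 16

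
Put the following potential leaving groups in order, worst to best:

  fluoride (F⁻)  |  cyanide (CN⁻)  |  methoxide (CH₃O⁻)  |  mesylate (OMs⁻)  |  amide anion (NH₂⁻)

Rank by basicity of the departing species: weakest base leaves most easily.
mesylate (OMs⁻): pKₐ(CH₃SO₃H (MsOH)) ≈ -1.9
fluoride (F⁻): pKₐ(HF) ≈ 3.2
cyanide (CN⁻): pKₐ(HCN) ≈ 9.2
methoxide (CH₃O⁻): pKₐ(CH₃OH) ≈ 15.5
amide anion (NH₂⁻): pKₐ(NH₃) ≈ 38
Reversing gives the worst-to-best order requested.

amide anion (NH₂⁻) < methoxide (CH₃O⁻) < cyanide (CN⁻) < fluoride (F⁻) < mesylate (OMs⁻)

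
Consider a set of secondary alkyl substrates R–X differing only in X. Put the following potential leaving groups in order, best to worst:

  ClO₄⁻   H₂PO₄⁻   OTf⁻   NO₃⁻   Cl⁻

Leaving-group ability tracks the stability of the departed species; conjugate-acid pKₐ is the usual yardstick (lower pKₐ → better LG).
OTf⁻: pKₐ(CF₃SO₃H (triflic acid)) ≈ -14
ClO₄⁻: pKₐ(HClO₄) ≈ -10
Cl⁻: pKₐ(HCl) ≈ -7
NO₃⁻: pKₐ(HNO₃) ≈ -1.3
H₂PO₄⁻: pKₐ(H₃PO₄) ≈ 2.1

OTf⁻ > ClO₄⁻ > Cl⁻ > NO₃⁻ > H₂PO₄⁻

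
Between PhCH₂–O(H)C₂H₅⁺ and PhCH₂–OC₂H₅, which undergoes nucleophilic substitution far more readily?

From PhCH₂–OC₂H₅ the departing group would be CH₃CH₂O⁻ (pKₐ(CH₃CH₂OH) ≈ 16). Strong base; alkoxides do not leave unassisted.
From PhCH₂–O(H)C₂H₅⁺ the leaving group is R'OH (pKₐ(R'OH₂⁺) ≈ -2.4). Neutral; leaves from a protonated ether (an oxonium ion, R–O(H)R'⁺).
(In practice PhCH₂–O(H)C₂H₅⁺ is made from PhCH₂–OC₂H₅ by protonation with concentrated HBr, allowing neutral ethanol, rather than ethoxide, to depart.)

PhCH₂–O(H)C₂H₅⁺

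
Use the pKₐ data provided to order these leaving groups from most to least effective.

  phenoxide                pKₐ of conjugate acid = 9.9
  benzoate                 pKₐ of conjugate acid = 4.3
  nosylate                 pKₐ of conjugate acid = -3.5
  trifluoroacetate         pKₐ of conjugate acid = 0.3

nosylate > trifluoroacetate > benzoate > phenoxide

Lower conjugate-acid pKₐ ⇒ weaker base ⇒ better leaving group.
Sorting by the given values: nosylate (-3.5), trifluoroacetate (0.3), benzoate (4.3), phenoxide (9.9).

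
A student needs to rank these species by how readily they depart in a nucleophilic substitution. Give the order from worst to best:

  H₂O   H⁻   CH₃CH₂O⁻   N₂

H⁻ < CH₃CH₂O⁻ < H₂O < N₂

A good leaving group is a weak base: the lower the pKₐ of its conjugate acid, the more readily it departs.
N₂: no meaningful conjugate acid; N₂ departs as an exceptionally stable neutral molecule
H₂O: pKₐ(H₃O⁺) ≈ -1.7
CH₃CH₂O⁻: pKₐ(CH₃CH₂OH) ≈ 16 — strong base; alkoxides do not leave unassisted
H⁻: pKₐ(H₂) ≈ 36
Reversing gives the worst-to-best order requested.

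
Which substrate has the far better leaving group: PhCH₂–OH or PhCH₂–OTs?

From PhCH₂–OH the departing group would be OH⁻ (pKₐ(H₂O) ≈ 15.7). Strong base; essentially never leaves without prior activation.
From PhCH₂–OTs the leaving group is OTs⁻ (pKₐ(p-CH₃C₆H₄SO₃H (TsOH)) ≈ -2.8). Resonance-delocalised arenesulfonate.
(In practice PhCH₂–OTs is made from PhCH₂–OH by treatment with TsCl / pyridine, converting the hydroxyl into a tosylate.)

PhCH₂–OTs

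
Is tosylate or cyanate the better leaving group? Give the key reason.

tosylate

tosylate is the better leaving group.
pKₐ(p-CH₃C₆H₄SO₃H (TsOH)) ≈ -2.8 versus pKₐ(HOCN) ≈ 3.5: tosylate is the much weaker base.
Resonance-delocalised arenesulfonate.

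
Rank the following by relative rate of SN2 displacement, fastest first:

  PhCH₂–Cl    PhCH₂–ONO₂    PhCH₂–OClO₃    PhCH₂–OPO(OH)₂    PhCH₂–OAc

With the same alkyl group throughout, only the leaving group differentiates the rates.
Rank by basicity of the departing species: weakest base leaves most easily.
PhCH₂–OClO₃ loses ClO₄⁻: pKₐ(HClO₄) ≈ -10
PhCH₂–Cl loses Cl⁻: pKₐ(HCl) ≈ -7
PhCH₂–ONO₂ loses NO₃⁻: pKₐ(HNO₃) ≈ -1.3
PhCH₂–OPO(OH)₂ loses H₂PO₄⁻: pKₐ(H₃PO₄) ≈ 2.1
PhCH₂–OAc loses AcO⁻: pKₐ(CH₃COOH) ≈ 4.8

PhCH₂–OClO₃ > PhCH₂–Cl > PhCH₂–ONO₂ > PhCH₂–OPO(OH)₂ > PhCH₂–OAc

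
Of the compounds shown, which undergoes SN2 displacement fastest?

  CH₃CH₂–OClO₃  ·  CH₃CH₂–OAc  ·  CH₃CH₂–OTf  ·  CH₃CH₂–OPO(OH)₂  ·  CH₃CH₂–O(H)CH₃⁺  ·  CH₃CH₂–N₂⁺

The skeletons are identical, so relative rate is governed entirely by leaving-group ability.
The more stable X⁻ (or X) is on its own — i.e. the weaker a base it is — the better a leaving group it makes.
CH₃CH₂–N₂⁺ loses N₂: no meaningful conjugate acid; N₂ departs as an exceptionally stable neutral molecule
CH₃CH₂–OTf loses OTf⁻: pKₐ(CF₃SO₃H (triflic acid)) ≈ -14
CH₃CH₂–OClO₃ loses ClO₄⁻: pKₐ(HClO₄) ≈ -10
CH₃CH₂–O(H)CH₃⁺ loses R'OH: pKₐ(R'OH₂⁺) ≈ -2.4
CH₃CH₂–OPO(OH)₂ loses H₂PO₄⁻: pKₐ(H₃PO₄) ≈ 2.1
CH₃CH₂–OAc loses AcO⁻: pKₐ(CH₃COOH) ≈ 4.8

CH₃CH₂–N₂⁺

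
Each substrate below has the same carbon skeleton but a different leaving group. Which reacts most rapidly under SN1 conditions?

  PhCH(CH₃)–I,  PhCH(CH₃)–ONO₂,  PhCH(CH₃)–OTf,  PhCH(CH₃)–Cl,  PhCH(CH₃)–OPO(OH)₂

PhCH(CH₃)–OTf

With the same alkyl group throughout, only the leaving group differentiates the rates.
Rank by basicity of the departing species: weakest base leaves most easily.
PhCH(CH₃)–OTf loses OTf⁻: pKₐ(CF₃SO₃H (triflic acid)) ≈ -14
PhCH(CH₃)–I loses I⁻: pKₐ(HI) ≈ -10
PhCH(CH₃)–Cl loses Cl⁻: pKₐ(HCl) ≈ -7
PhCH(CH₃)–ONO₂ loses NO₃⁻: pKₐ(HNO₃) ≈ -1.3
PhCH(CH₃)–OPO(OH)₂ loses H₂PO₄⁻: pKₐ(H₃PO₄) ≈ 2.1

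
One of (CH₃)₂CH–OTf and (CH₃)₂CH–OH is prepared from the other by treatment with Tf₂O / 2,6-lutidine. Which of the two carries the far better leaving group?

From (CH₃)₂CH–OH the departing group would be OH⁻ (pKₐ(H₂O) ≈ 15.7). Strong base; essentially never leaves without prior activation.
From (CH₃)₂CH–OTf the leaving group is OTf⁻ (pKₐ(CF₃SO₃H (triflic acid)) ≈ -14). Charge spread over three oxygens and a CF₃ group; the premier leaving group in synthesis.
Treatment with Tf₂O / 2,6-lutidine works by converting the hydroxyl into a triflate, making (CH₃)₂CH–OTf enormously more reactive.

(CH₃)₂CH–OTf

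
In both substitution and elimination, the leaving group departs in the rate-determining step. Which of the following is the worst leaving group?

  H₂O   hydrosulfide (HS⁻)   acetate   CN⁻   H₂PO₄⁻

H₂O: pKₐ(H₃O⁺) ≈ -1.7
H₂PO₄⁻: pKₐ(H₃PO₄) ≈ 2.1
acetate: pKₐ(CH₃COOH) ≈ 4.8
hydrosulfide (HS⁻): pKₐ(H₂S) ≈ 7
CN⁻: pKₐ(HCN) ≈ 9.2

CN⁻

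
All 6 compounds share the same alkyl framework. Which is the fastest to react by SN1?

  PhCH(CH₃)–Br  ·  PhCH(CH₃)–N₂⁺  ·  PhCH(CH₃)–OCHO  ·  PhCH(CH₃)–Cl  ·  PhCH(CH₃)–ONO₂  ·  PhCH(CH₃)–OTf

PhCH(CH₃)–N₂⁺

With the same alkyl group throughout, only the leaving group differentiates the rates.
A good leaving group is a weak base: the lower the pKₐ of its conjugate acid, the more readily it departs.
PhCH(CH₃)–N₂⁺ loses N₂: no meaningful conjugate acid; N₂ departs as an exceptionally stable neutral molecule
PhCH(CH₃)–OTf loses OTf⁻: pKₐ(CF₃SO₃H (triflic acid)) ≈ -14
PhCH(CH₃)–Br loses Br⁻: pKₐ(HBr) ≈ -9
PhCH(CH₃)–Cl loses Cl⁻: pKₐ(HCl) ≈ -7
PhCH(CH₃)–ONO₂ loses NO₃⁻: pKₐ(HNO₃) ≈ -1.3
PhCH(CH₃)–OCHO loses HCOO⁻: pKₐ(HCOOH) ≈ 3.8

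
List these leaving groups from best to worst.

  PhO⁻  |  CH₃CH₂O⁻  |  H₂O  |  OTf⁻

OTf⁻ > H₂O > PhO⁻ > CH₃CH₂O⁻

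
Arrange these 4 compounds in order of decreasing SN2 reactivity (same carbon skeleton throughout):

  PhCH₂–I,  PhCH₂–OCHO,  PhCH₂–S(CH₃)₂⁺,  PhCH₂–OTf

PhCH₂–OTf > PhCH₂–I > PhCH₂–S(CH₃)₂⁺ > PhCH₂–OCHO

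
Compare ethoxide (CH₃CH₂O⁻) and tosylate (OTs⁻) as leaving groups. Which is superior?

tosylate (OTs⁻) is the better leaving group.
pKₐ(p-CH₃C₆H₄SO₃H (TsOH)) ≈ -2.8 versus pKₐ(CH₃CH₂OH) ≈ 16: tosylate (OTs⁻) is the much weaker base.
Resonance-delocalised arenesulfonate.

tosylate (OTs⁻)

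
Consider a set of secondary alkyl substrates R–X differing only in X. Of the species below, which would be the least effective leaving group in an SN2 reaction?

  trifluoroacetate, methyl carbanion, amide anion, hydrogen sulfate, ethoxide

The more stable X⁻ (or X) is on its own — i.e. the weaker a base it is — the better a leaving group it makes.
hydrogen sulfate: pKₐ(H₂SO₄) ≈ -3
trifluoroacetate: pKₐ(CF₃COOH) ≈ 0.2
ethoxide: pKₐ(CH₃CH₂OH) ≈ 16
amide anion: pKₐ(NH₃) ≈ 38
methyl carbanion: pKₐ(CH₄) ≈ 48

methyl carbanion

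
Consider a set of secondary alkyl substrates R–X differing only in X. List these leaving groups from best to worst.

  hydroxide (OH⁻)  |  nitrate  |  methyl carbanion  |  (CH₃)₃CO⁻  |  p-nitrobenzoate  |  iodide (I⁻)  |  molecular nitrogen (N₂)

molecular nitrogen (N₂) > iodide (I⁻) > nitrate > p-nitrobenzoate > hydroxide (OH⁻) > (CH₃)₃CO⁻ > methyl carbanion

molecular nitrogen (N₂): no meaningful conjugate acid; N₂ departs as an exceptionally stable neutral molecule
iodide (I⁻): pKₐ(HI) ≈ -10 — large, highly polarisable; very weak base
nitrate: pKₐ(HNO₃) ≈ -1.3 — resonance-delocalised over three oxygens
p-nitrobenzoate: pKₐ(p-nitrobenzoic acid) ≈ 3.4 — electron-withdrawing nitro group stabilises the carboxylate
hydroxide (OH⁻): pKₐ(H₂O) ≈ 15.7
(CH₃)₃CO⁻: pKₐ(t-BuOH) ≈ 18 — bulky, strongly basic alkoxide
methyl carbanion: pKₐ(CH₄) ≈ 48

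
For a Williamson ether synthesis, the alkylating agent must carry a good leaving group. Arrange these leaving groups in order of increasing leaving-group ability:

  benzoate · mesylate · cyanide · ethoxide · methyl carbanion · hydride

Rank by basicity of the departing species: weakest base leaves most easily.
mesylate: pKₐ(CH₃SO₃H (MsOH)) ≈ -1.9
benzoate: pKₐ(C₆H₅COOH) ≈ 4.2
cyanide: pKₐ(HCN) ≈ 9.2
ethoxide: pKₐ(CH₃CH₂OH) ≈ 16
hydride: pKₐ(H₂) ≈ 36
methyl carbanion: pKₐ(CH₄) ≈ 48
The question asks for worst first, so the sequence is read in increasing leaving-group ability.

methyl carbanion < hydride < ethoxide < cyanide < benzoate < mesylate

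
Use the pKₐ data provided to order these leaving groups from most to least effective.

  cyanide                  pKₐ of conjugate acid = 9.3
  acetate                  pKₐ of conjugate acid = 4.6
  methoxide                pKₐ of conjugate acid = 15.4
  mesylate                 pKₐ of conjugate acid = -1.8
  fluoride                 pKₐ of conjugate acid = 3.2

Lower conjugate-acid pKₐ ⇒ weaker base ⇒ better leaving group.
Sorting by the given values: mesylate (-1.8), fluoride (3.2), acetate (4.6), cyanide (9.3), methoxide (15.4).

mesylate > fluoride > acetate > cyanide > methoxide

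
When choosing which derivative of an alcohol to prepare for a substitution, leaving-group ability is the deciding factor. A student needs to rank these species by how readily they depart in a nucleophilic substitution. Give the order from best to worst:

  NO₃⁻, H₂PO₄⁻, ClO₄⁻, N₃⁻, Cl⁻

ClO₄⁻ > Cl⁻ > NO₃⁻ > H₂PO₄⁻ > N₃⁻

ClO₄⁻: pKₐ(HClO₄) ≈ -10 — extremely weak base; rarely used for safety reasons
Cl⁻: pKₐ(HCl) ≈ -7 — moderately weak base
NO₃⁻: pKₐ(HNO₃) ≈ -1.3 — resonance-delocalised over three oxygens
H₂PO₄⁻: pKₐ(H₃PO₄) ≈ 2.1
N₃⁻: pKₐ(HN₃) ≈ 4.7 — linear, resonance-stabilised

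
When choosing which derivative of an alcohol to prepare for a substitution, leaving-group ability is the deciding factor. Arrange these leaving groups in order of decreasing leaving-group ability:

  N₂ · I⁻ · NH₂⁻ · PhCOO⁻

Rank by basicity of the departing species: weakest base leaves most easily.
N₂: no meaningful conjugate acid; N₂ departs as an exceptionally stable neutral molecule
I⁻: pKₐ(HI) ≈ -10 — large, highly polarisable; very weak base
PhCOO⁻: pKₐ(C₆H₅COOH) ≈ 4.2 — aryl carboxylate
NH₂⁻: pKₐ(NH₃) ≈ 38 — extremely strong base; never a leaving group

N₂ > I⁻ > PhCOO⁻ > NH₂⁻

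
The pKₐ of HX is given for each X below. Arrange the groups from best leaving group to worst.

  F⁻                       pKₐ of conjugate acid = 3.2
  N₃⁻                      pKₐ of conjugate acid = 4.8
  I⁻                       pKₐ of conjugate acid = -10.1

Lower conjugate-acid pKₐ ⇒ weaker base ⇒ better leaving group.
Sorting by the given values: I⁻ (-10.1), F⁻ (3.2), N₃⁻ (4.8).

I⁻ > F⁻ > N₃⁻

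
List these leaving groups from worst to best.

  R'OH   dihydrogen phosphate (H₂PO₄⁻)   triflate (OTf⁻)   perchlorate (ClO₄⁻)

The more stable X⁻ (or X) is on its own — i.e. the weaker a base it is — the better a leaving group it makes.
triflate (OTf⁻): pKₐ(CF₃SO₃H (triflic acid)) ≈ -14 — charge spread over three oxygens and a CF₃ group; the premier leaving group in synthesis
perchlorate (ClO₄⁻): pKₐ(HClO₄) ≈ -10
R'OH: pKₐ(R'OH₂⁺) ≈ -2.4 — neutral; leaves from a protonated ether (an oxonium ion, R–O(H)R'⁺)
dihydrogen phosphate (H₂PO₄⁻): pKₐ(H₃PO₄) ≈ 2.1 — moderate base; biological leaving group after further activation
Listed from poorest to best leaving group as asked.

dihydrogen phosphate (H₂PO₄⁻) < R'OH < perchlorate (ClO₄⁻) < triflate (OTf⁻)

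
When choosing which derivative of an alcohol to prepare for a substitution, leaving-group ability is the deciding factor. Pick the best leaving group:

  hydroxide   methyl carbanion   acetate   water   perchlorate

perchlorate

The more stable X⁻ (or X) is on its own — i.e. the weaker a base it is — the better a leaving group it makes.
perchlorate: pKₐ(HClO₄) ≈ -10
water: pKₐ(H₃O⁺) ≈ -1.7
acetate: pKₐ(CH₃COOH) ≈ 4.8
hydroxide: pKₐ(H₂O) ≈ 15.7
methyl carbanion: pKₐ(CH₄) ≈ 48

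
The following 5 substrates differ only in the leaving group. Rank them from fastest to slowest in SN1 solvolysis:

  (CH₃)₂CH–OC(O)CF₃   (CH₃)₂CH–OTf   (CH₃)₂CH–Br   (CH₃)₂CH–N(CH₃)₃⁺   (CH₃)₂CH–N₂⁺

Same R in every case — rank the leaving groups.
The more stable X⁻ (or X) is on its own — i.e. the weaker a base it is — the better a leaving group it makes.
(CH₃)₂CH–N₂⁺ loses N₂: no meaningful conjugate acid; N₂ departs as an exceptionally stable neutral molecule
(CH₃)₂CH–OTf loses OTf⁻: pKₐ(CF₃SO₃H (triflic acid)) ≈ -14
(CH₃)₂CH–Br loses Br⁻: pKₐ(HBr) ≈ -9
(CH₃)₂CH–OC(O)CF₃ loses CF₃COO⁻: pKₐ(CF₃COOH) ≈ 0.2
(CH₃)₂CH–N(CH₃)₃⁺ loses NR'₃: pKₐ(R'₃NH⁺) ≈ 10.7

(CH₃)₂CH–N₂⁺ > (CH₃)₂CH–OTf > (CH₃)₂CH–Br > (CH₃)₂CH–OC(O)CF₃ > (CH₃)₂CH–N(CH₃)₃⁺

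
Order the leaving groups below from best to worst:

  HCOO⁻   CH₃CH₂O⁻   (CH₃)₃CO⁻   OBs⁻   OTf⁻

Leaving-group ability tracks the stability of the departed species; conjugate-acid pKₐ is the usual yardstick (lower pKₐ → better LG).
OTf⁻: pKₐ(CF₃SO₃H (triflic acid)) ≈ -14
OBs⁻: pKₐ(p-BrC₆H₄SO₃H) ≈ -2.8 — arenesulfonate with a p-bromo substituent
HCOO⁻: pKₐ(HCOOH) ≈ 3.8 — resonance-stabilised carboxylate
CH₃CH₂O⁻: pKₐ(CH₃CH₂OH) ≈ 16
(CH₃)₃CO⁻: pKₐ(t-BuOH) ≈ 18 — bulky, strongly basic alkoxide

OTf⁻ > OBs⁻ > HCOO⁻ > CH₃CH₂O⁻ > (CH₃)₃CO⁻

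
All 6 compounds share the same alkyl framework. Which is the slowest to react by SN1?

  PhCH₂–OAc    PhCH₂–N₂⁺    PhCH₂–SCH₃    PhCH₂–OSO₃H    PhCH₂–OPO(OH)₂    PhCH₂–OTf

Identical carbon frameworks mean the comparison reduces to leaving-group quality.
A good leaving group is a weak base: the lower the pKₐ of its conjugate acid, the more readily it departs.
PhCH₂–N₂⁺ loses N₂: no meaningful conjugate acid; N₂ departs as an exceptionally stable neutral molecule
PhCH₂–OTf loses OTf⁻: pKₐ(CF₃SO₃H (triflic acid)) ≈ -14
PhCH₂–OSO₃H loses HSO₄⁻: pKₐ(H₂SO₄) ≈ -3
PhCH₂–OPO(OH)₂ loses H₂PO₄⁻: pKₐ(H₃PO₄) ≈ 2.1
PhCH₂–OAc loses AcO⁻: pKₐ(CH₃COOH) ≈ 4.8
PhCH₂–SCH₃ loses RS⁻: pKₐ(RSH (a thiol)) ≈ 10.5

PhCH₂–SCH₃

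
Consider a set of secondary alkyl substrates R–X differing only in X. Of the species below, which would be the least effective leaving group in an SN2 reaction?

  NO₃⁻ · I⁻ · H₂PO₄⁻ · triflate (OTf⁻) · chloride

triflate (OTf⁻): pKₐ(CF₃SO₃H (triflic acid)) ≈ -14
I⁻: pKₐ(HI) ≈ -10
chloride: pKₐ(HCl) ≈ -7
NO₃⁻: pKₐ(HNO₃) ≈ -1.3
H₂PO₄⁻: pKₐ(H₃PO₄) ≈ 2.1

H₂PO₄⁻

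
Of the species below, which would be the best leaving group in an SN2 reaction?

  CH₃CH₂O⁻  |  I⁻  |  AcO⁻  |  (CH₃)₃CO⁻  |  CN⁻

The more stable X⁻ (or X) is on its own — i.e. the weaker a base it is — the better a leaving group it makes.
I⁻: pKₐ(HI) ≈ -10
AcO⁻: pKₐ(CH₃COOH) ≈ 4.8
CN⁻: pKₐ(HCN) ≈ 9.2
CH₃CH₂O⁻: pKₐ(CH₃CH₂OH) ≈ 16
(CH₃)₃CO⁻: pKₐ(t-BuOH) ≈ 18

I⁻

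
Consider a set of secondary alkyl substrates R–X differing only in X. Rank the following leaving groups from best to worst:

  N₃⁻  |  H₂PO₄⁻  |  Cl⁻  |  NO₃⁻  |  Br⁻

Br⁻: pKₐ(HBr) ≈ -9
Cl⁻: pKₐ(HCl) ≈ -7
NO₃⁻: pKₐ(HNO₃) ≈ -1.3
H₂PO₄⁻: pKₐ(H₃PO₄) ≈ 2.1
N₃⁻: pKₐ(HN₃) ≈ 4.7

Br⁻ > Cl⁻ > NO₃⁻ > H₂PO₄⁻ > N₃⁻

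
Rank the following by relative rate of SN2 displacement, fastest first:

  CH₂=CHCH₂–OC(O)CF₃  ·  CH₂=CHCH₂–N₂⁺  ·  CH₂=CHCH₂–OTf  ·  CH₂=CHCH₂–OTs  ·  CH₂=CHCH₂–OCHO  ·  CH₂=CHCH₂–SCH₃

The skeletons are identical, so relative rate is governed entirely by leaving-group ability.
A good leaving group is a weak base: the lower the pKₐ of its conjugate acid, the more readily it departs.
CH₂=CHCH₂–N₂⁺ loses N₂: no meaningful conjugate acid; N₂ departs as an exceptionally stable neutral molecule
CH₂=CHCH₂–OTf loses OTf⁻: pKₐ(CF₃SO₃H (triflic acid)) ≈ -14
CH₂=CHCH₂–OTs loses OTs⁻: pKₐ(p-CH₃C₆H₄SO₃H (TsOH)) ≈ -2.8
CH₂=CHCH₂–OC(O)CF₃ loses CF₃COO⁻: pKₐ(CF₃COOH) ≈ 0.2
CH₂=CHCH₂–OCHO loses HCOO⁻: pKₐ(HCOOH) ≈ 3.8
CH₂=CHCH₂–SCH₃ loses RS⁻: pKₐ(RSH (a thiol)) ≈ 10.5

CH₂=CHCH₂–N₂⁺ > CH₂=CHCH₂–OTf > CH₂=CHCH₂–OTs > CH₂=CHCH₂–OC(O)CF₃ > CH₂=CHCH₂–OCHO > CH₂=CHCH₂–SCH₃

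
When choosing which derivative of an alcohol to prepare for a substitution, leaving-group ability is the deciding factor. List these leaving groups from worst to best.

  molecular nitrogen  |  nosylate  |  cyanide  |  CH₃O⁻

molecular nitrogen: no meaningful conjugate acid; N₂ departs as an exceptionally stable neutral molecule
nosylate: pKₐ(p-O₂NC₆H₄SO₃H) ≈ -3.5
cyanide: pKₐ(HCN) ≈ 9.2
CH₃O⁻: pKₐ(CH₃OH) ≈ 15.5
The question asks for worst first, so the sequence is read in increasing leaving-group ability.

CH₃O⁻ < cyanide < nosylate < molecular nitrogen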